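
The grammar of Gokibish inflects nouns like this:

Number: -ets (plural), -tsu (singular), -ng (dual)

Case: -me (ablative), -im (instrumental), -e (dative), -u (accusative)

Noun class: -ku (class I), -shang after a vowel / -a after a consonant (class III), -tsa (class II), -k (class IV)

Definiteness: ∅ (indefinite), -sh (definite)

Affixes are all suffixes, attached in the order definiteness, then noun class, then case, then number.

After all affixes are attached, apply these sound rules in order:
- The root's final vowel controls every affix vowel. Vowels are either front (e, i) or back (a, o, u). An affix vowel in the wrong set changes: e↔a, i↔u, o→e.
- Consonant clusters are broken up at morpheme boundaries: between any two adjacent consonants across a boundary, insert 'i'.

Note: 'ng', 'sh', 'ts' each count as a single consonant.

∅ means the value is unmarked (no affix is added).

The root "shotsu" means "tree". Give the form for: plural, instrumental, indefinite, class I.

definiteness = indefinite: zero marking, form stays shotsu.
Attach noun class class I -ku → shotsuku.
Attach case instrumental -im → shotsukuim.
Attach number plural -ets → shotsukuimets.
Apply vowel harmony: shotsukuimets → shotsukuumats.
Epenthesis: no change.

shotsukuumats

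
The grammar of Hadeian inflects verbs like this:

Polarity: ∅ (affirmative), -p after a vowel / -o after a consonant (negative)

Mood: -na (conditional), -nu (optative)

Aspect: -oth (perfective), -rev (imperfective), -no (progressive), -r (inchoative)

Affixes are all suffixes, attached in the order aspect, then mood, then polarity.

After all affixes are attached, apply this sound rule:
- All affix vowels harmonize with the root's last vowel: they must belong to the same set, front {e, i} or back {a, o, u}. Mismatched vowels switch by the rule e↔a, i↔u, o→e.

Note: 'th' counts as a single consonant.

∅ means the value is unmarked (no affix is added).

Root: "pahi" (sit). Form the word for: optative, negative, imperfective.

Attach aspect imperfective -rev → pahirev.
Attach mood optative -nu → pahirevnu.
Attach polarity negative -p (after vowel 'u') → pahirevnup.
Apply vowel harmony: pahirevnup → pahirevnip.

pahirevnip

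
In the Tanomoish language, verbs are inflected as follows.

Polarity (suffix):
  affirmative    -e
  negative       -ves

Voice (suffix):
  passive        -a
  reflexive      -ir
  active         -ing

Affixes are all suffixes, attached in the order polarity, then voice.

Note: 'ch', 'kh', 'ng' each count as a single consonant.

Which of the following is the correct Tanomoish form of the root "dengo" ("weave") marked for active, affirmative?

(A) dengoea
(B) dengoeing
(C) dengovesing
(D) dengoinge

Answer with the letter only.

B

Attach polarity affirmative -e → dengoe.
Attach voice active -ing → dengoeing.
So the correct form is dengoeing, option (B).
(C) dengovesing is wrong: it uses negative instead of affirmative for polarity.
(D) dengoinge is wrong: it has the affixes in the wrong order.
(A) dengoea is wrong: it uses passive instead of active for voice.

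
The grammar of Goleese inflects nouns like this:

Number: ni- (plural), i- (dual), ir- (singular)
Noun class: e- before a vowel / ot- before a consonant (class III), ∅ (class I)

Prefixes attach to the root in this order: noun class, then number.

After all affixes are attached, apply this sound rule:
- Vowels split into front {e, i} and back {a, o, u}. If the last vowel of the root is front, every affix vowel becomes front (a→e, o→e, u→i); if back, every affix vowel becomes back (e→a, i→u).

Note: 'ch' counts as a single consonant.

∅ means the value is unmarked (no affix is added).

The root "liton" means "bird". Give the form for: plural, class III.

nuotliton

Attach noun class class III ot- (before consonant 'l') → otliton.
Attach number plural ni- → niotliton.
Apply vowel harmony: niotliton → nuotliton.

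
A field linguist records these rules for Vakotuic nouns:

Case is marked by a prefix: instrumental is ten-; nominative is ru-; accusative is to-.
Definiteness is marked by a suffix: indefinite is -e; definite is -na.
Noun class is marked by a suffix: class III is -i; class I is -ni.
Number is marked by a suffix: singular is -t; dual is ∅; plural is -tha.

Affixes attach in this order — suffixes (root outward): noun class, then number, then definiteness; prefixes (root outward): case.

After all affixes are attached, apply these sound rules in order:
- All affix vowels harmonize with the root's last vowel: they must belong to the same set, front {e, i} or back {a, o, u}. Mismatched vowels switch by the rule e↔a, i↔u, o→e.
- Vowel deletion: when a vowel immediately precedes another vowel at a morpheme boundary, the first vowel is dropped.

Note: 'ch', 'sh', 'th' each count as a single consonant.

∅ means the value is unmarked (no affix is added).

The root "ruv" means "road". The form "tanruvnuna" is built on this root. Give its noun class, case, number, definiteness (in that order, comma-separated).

Segment: ten-ruv-ni-na.
noun class: -ni → class I.
case: ten- → instrumental.
number: ∅ → dual.
definiteness: -na → definite.

class I, instrumental, dual, definite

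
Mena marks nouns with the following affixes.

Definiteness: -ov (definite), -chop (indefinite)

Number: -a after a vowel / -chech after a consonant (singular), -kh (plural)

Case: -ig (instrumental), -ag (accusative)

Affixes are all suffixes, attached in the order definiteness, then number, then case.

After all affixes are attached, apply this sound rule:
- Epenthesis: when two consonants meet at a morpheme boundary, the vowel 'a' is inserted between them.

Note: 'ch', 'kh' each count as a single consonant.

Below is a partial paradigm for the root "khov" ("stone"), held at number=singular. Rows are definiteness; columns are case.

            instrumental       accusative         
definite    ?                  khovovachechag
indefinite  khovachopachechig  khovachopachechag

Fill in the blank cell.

Attach definiteness definite -ov → khovov.
Attach number singular -chech (after consonant 'v') → khovovchech.
Attach case instrumental -ig → khovovchechig.
Apply epenthesis: khovovchechig → khovovachechig.

khovovachechig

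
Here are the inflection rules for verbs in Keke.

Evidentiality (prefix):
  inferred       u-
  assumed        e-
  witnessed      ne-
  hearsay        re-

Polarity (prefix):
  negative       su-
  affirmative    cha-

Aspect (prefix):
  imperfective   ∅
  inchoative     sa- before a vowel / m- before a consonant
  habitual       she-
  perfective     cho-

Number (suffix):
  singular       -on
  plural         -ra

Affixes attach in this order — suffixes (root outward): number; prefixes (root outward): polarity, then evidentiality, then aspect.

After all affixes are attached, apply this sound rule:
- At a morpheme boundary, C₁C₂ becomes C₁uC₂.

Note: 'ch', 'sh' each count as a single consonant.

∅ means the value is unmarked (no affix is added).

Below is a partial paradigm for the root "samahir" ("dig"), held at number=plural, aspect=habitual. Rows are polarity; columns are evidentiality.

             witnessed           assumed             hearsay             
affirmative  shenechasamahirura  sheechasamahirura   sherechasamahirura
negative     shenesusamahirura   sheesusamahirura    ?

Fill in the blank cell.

Attach polarity negative su- → susamahir.
Attach number plural -ra → susamahirra.
Attach evidentiality hearsay re- → resusamahirra.
Attach aspect habitual she- → sheresusamahirra.
Apply epenthesis: sheresusamahirra → sheresusamahirura.

sheresusamahirura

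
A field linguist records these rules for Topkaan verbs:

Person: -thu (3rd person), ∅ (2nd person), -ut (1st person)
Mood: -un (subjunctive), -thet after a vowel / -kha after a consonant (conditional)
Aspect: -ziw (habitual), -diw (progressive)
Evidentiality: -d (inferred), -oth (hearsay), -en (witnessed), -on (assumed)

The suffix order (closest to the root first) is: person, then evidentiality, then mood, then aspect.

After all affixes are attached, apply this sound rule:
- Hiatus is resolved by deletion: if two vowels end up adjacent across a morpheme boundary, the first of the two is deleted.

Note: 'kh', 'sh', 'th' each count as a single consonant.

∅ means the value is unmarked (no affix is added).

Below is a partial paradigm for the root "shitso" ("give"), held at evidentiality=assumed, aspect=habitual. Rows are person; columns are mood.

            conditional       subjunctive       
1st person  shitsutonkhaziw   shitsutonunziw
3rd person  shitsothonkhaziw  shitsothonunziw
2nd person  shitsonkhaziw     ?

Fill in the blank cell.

shitsonunziw

person = 2nd person: zero marking, form stays shitso.
Attach evidentiality assumed -on → shitsoon.
Attach mood subjunctive -un → shitsoonun.
Attach aspect habitual -ziw → shitsoonunziw.
Apply vowel deletion: shitsoonunziw → shitsonunziw.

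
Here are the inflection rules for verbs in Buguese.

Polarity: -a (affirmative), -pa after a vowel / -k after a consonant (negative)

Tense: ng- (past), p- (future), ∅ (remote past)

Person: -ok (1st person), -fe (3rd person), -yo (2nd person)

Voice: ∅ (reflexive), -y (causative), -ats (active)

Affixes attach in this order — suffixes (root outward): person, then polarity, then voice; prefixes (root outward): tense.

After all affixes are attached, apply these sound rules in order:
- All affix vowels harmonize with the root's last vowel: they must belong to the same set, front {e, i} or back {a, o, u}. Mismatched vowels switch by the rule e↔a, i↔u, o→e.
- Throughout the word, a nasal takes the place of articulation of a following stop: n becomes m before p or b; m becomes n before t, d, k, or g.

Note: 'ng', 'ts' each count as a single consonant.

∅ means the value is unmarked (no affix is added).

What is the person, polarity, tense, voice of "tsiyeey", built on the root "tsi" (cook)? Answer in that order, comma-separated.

Segment: tsi-yo-a-y.
person: -yo → 2nd person.
polarity: -a → affirmative.
tense: ∅ → remote past.
voice: -y → causative.

2nd person, affirmative, remote past, causative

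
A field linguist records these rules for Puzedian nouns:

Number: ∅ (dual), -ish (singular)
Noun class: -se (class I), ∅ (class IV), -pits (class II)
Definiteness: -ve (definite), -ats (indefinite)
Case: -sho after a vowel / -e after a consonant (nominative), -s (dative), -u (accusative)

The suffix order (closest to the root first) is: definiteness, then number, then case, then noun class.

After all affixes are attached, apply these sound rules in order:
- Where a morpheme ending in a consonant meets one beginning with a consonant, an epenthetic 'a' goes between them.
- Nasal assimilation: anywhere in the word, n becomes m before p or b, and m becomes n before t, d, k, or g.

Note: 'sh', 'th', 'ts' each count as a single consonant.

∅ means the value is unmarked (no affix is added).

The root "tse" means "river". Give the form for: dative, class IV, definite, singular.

Attach definiteness definite -ve → tseve.
Attach number singular -ish → tseveish.
Attach case dative -s → tseveishs.
noun class = class IV: zero marking, form stays tseveishs.
Apply epenthesis: tseveishs → tseveishas.
Nasal assimilation: no change.

tseveishas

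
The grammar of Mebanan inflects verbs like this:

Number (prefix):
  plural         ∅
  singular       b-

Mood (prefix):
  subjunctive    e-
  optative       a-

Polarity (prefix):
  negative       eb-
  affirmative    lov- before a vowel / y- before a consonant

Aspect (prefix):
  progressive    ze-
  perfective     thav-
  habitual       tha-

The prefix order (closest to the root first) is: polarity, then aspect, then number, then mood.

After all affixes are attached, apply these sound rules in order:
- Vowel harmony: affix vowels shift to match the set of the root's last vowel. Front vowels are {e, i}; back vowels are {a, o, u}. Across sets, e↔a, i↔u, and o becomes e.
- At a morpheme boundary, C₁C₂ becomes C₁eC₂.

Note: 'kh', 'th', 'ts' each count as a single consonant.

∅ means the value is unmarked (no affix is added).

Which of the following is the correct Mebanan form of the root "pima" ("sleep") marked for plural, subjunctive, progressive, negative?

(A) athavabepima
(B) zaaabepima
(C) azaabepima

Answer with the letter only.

C

Attach polarity negative eb- → ebpima.
Attach aspect progressive ze- → zeebpima.
number = plural: zero marking, form stays zeebpima.
Attach mood subjunctive e- → ezeebpima.
Apply vowel harmony: ezeebpima → azaabpima.
Apply epenthesis: azaabpima → azaabepima.
So the correct form is azaabepima, option (C).
(A) athavabepima is wrong: it uses perfective instead of progressive for aspect.
(B) zaaabepima is wrong: it has the affixes in the wrong order.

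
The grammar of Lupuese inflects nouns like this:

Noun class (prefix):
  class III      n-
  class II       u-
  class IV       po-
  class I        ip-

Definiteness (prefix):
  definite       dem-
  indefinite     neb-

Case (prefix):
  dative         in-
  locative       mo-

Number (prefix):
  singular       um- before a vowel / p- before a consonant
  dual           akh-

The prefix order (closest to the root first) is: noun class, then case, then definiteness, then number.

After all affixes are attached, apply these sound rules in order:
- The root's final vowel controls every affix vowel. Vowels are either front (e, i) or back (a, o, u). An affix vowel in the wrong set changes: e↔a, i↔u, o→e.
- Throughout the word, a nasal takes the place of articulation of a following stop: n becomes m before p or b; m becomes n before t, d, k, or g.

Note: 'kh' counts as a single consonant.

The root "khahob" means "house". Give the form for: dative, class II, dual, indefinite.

Attach noun class class II u- → ukhahob.
Attach case dative in- → inukhahob.
Attach definiteness indefinite neb- → nebinukhahob.
Attach number dual akh- → akhnebinukhahob.
Apply vowel harmony: akhnebinukhahob → akhnabunukhahob.
Nasal assimilation: no change.

akhnabunukhahob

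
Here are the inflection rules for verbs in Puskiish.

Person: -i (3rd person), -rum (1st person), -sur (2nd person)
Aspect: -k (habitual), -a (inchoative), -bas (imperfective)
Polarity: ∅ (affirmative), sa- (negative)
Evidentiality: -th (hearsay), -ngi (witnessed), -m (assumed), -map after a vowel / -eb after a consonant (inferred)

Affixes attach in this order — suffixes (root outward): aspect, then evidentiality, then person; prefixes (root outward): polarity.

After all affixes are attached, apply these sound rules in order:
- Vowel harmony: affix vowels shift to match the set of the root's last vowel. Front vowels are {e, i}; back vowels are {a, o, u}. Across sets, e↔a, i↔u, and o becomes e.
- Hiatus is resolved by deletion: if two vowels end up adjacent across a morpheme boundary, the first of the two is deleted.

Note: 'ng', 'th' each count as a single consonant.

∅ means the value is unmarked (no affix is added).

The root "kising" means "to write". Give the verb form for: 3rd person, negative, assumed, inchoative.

Attach aspect inchoative -a → kisinga.
Attach evidentiality assumed -m → kisingam.
Attach polarity negative sa- → sakisingam.
Attach person 3rd person -i → sakisingami.
Apply vowel harmony: sakisingami → sekisingemi.
Vowel deletion: no change.

sekisingemi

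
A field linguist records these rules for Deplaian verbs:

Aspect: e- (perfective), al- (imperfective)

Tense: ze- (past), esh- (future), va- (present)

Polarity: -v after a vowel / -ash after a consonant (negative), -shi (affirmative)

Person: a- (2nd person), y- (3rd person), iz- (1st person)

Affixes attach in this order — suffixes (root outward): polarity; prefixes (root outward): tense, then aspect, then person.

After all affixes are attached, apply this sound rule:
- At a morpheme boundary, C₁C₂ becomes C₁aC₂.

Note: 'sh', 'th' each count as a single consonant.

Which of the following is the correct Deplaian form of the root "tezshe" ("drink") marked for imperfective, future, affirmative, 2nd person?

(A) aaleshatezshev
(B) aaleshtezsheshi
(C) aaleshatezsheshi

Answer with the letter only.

Attach tense future esh- → eshtezshe.
Attach polarity affirmative -shi → eshtezsheshi.
Attach aspect imperfective al- → aleshtezsheshi.
Attach person 2nd person a- → aaleshtezsheshi.
Apply epenthesis: aaleshtezsheshi → aaleshatezsheshi.
So the correct form is aaleshatezsheshi, option (C).
(B) aaleshtezsheshi is wrong: it fails to apply the sound rule(s).
(A) aaleshatezshev is wrong: it uses negative instead of affirmative for polarity.

C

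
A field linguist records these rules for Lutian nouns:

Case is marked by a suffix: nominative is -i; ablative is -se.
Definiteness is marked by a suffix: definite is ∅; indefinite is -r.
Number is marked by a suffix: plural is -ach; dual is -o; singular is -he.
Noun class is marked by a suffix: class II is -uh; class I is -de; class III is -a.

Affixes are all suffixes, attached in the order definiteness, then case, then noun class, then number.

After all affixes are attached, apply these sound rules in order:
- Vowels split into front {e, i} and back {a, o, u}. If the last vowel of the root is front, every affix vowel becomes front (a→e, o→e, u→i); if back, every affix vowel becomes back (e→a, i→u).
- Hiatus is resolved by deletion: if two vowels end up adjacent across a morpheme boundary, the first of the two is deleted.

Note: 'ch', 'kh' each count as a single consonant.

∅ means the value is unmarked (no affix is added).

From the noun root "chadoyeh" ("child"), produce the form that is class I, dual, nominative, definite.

chadoyehide

definiteness = definite: zero marking, form stays chadoyeh.
Attach case nominative -i → chadoyehi.
Attach noun class class I -de → chadoyehide.
Attach number dual -o → chadoyehideo.
Apply vowel harmony: chadoyehideo → chadoyehidee.
Apply vowel deletion: chadoyehidee → chadoyehide.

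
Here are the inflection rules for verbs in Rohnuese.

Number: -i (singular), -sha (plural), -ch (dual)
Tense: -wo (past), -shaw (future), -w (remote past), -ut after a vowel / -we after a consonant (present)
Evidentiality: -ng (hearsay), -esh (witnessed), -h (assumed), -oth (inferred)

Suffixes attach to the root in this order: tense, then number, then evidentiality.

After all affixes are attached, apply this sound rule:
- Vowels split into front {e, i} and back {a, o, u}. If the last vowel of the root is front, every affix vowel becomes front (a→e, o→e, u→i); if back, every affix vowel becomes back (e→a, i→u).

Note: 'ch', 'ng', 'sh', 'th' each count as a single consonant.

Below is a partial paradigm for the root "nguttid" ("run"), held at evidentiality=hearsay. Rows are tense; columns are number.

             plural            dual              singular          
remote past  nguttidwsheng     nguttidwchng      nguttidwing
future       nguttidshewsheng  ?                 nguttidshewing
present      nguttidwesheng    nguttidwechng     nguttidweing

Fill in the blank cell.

Attach tense future -shaw → nguttidshaw.
Attach number dual -ch → nguttidshawch.
Attach evidentiality hearsay -ng → nguttidshawchng.
Apply vowel harmony: nguttidshawchng → nguttidshewchng.

nguttidshewchng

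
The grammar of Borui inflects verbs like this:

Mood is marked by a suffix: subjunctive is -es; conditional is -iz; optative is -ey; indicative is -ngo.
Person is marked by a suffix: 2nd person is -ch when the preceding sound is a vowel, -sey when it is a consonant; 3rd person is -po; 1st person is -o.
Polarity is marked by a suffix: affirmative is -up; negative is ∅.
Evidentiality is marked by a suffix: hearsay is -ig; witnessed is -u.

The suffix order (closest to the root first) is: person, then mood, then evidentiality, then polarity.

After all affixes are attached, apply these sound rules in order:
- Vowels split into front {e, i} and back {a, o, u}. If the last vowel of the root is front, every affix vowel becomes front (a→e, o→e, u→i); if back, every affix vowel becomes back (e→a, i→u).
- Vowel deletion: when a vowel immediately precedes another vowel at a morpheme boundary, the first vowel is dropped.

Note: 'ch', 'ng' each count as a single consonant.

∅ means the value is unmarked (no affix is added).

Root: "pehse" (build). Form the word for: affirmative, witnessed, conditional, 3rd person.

pehsepizip

Attach person 3rd person -po → pehsepo.
Attach mood conditional -iz → pehsepoiz.
Attach evidentiality witnessed -u → pehsepoizu.
Attach polarity affirmative -up → pehsepoizuup.
Apply vowel harmony: pehsepoizuup → pehsepeiziip.
Apply vowel deletion: pehsepeiziip → pehsepizip.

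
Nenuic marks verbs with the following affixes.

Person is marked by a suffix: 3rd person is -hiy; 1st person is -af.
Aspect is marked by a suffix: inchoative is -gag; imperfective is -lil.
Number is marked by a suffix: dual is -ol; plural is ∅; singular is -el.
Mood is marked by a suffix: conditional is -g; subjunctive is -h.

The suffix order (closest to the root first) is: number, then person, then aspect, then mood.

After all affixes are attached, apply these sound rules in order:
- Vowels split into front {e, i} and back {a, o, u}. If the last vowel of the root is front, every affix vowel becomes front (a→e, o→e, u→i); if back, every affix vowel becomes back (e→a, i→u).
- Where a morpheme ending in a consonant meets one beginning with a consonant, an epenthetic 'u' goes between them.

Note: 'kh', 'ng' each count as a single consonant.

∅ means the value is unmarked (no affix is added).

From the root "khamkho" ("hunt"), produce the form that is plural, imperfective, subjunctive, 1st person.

number = plural: zero marking, form stays khamkho.
Attach person 1st person -af → khamkhoaf.
Attach aspect imperfective -lil → khamkhoaflil.
Attach mood subjunctive -h → khamkhoaflilh.
Apply vowel harmony: khamkhoaflilh → khamkhoaflulh.
Apply epenthesis: khamkhoaflulh → khamkhoafululuh.

khamkhoafululuh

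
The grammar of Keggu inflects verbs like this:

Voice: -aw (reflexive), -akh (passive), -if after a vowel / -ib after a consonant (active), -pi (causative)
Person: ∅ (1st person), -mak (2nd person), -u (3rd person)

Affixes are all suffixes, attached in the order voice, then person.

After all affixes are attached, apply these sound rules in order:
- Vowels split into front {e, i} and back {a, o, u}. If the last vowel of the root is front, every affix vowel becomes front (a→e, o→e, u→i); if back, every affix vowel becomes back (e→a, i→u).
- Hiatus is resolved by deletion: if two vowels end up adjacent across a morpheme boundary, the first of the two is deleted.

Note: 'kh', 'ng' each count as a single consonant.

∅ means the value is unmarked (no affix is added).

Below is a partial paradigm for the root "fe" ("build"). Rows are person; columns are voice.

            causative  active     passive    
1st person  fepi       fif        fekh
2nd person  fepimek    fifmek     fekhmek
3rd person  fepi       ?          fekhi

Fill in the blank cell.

fifi

Attach voice active -if (after vowel 'e') → feif.
Attach person 3rd person -u → feifu.
Apply vowel harmony: feifu → feifi.
Apply vowel deletion: feifi → fifi.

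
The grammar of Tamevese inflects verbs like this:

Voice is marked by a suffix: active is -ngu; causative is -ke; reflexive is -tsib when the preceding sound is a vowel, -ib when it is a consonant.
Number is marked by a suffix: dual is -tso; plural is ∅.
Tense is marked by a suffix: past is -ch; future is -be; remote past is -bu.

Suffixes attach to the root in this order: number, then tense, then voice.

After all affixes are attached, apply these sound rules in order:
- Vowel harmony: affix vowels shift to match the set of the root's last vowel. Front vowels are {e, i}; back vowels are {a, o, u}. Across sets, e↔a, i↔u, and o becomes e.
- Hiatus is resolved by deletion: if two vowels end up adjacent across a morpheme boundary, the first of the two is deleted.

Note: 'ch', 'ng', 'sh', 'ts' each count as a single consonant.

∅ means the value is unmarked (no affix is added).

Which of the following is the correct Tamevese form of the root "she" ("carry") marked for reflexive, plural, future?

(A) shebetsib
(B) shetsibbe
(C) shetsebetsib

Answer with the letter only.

A

number = plural: zero marking, form stays she.
Attach tense future -be → shebe.
Attach voice reflexive -tsib (after vowel 'e') → shebetsib.
Vowel harmony: no change.
Vowel deletion: no change.
So the correct form is shebetsib, option (A).
(C) shetsebetsib is wrong: it uses dual instead of plural for number.
(B) shetsibbe is wrong: it has the affixes in the wrong order.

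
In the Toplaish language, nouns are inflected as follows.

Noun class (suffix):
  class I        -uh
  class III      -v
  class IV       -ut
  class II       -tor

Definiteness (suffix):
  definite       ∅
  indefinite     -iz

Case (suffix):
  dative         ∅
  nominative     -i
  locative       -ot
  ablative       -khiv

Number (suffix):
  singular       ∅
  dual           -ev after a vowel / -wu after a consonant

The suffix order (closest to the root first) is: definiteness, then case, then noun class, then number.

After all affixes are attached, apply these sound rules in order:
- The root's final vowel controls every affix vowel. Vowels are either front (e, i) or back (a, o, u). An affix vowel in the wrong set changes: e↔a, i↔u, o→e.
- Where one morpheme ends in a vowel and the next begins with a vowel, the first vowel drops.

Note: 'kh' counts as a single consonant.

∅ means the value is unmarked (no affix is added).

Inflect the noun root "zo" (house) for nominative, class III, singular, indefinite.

zuzuv

Attach definiteness indefinite -iz → zoiz.
Attach case nominative -i → zoizi.
Attach noun class class III -v → zoiziv.
number = singular: zero marking, form stays zoiziv.
Apply vowel harmony: zoiziv → zouzuv.
Apply vowel deletion: zouzuv → zuzuv.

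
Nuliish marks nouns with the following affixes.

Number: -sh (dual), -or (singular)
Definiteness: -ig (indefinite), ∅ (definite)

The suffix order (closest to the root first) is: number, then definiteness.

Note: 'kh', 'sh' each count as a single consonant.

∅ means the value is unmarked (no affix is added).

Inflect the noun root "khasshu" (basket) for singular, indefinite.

khasshuorig

Attach number singular -or → khasshuor.
Attach definiteness indefinite -ig → khasshuorig.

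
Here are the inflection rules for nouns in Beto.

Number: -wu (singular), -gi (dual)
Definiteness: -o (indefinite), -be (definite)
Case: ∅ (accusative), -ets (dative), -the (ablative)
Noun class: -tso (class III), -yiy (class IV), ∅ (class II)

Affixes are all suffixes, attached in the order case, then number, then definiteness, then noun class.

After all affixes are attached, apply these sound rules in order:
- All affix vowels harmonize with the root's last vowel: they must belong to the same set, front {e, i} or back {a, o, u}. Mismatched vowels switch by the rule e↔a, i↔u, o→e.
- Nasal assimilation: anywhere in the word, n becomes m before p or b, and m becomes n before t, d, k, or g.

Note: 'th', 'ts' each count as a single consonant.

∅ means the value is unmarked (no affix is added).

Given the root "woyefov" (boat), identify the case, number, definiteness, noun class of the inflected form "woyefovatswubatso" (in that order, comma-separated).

dative, singular, definite, class III

Segment: woyefov-ets-wu-be-tso.
case: -ets → dative.
number: -wu → singular.
definiteness: -be → definite.
noun class: -tso → class III.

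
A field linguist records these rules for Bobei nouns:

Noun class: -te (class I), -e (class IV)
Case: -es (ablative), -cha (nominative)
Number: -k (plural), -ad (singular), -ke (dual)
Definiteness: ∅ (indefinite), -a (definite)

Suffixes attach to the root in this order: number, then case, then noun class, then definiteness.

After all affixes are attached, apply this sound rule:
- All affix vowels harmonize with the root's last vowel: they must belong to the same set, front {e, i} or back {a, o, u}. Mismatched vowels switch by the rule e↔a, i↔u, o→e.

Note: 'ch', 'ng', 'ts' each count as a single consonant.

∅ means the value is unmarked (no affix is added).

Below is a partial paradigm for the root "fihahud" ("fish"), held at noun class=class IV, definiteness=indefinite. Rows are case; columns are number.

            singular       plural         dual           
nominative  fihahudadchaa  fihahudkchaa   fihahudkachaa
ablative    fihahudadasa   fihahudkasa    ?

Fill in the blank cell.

fihahudkaasa

Attach number dual -ke → fihahudke.
Attach case ablative -es → fihahudkees.
Attach noun class class IV -e → fihahudkeese.
definiteness = indefinite: zero marking, form stays fihahudkeese.
Apply vowel harmony: fihahudkeese → fihahudkaasa.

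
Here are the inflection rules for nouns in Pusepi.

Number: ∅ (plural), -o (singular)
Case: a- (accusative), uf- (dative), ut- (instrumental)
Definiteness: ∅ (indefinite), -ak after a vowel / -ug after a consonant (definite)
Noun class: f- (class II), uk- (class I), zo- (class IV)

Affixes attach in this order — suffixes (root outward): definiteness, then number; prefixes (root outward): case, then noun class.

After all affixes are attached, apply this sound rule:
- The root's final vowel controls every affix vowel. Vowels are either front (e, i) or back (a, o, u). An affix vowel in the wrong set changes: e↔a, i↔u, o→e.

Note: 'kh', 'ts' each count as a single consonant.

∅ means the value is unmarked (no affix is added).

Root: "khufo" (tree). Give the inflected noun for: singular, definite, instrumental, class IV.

Attach definiteness definite -ak (after vowel 'o') → khufoak.
Attach case instrumental ut- → utkhufoak.
Attach noun class class IV zo- → zoutkhufoak.
Attach number singular -o → zoutkhufoako.
Vowel harmony: no change.

zoutkhufoako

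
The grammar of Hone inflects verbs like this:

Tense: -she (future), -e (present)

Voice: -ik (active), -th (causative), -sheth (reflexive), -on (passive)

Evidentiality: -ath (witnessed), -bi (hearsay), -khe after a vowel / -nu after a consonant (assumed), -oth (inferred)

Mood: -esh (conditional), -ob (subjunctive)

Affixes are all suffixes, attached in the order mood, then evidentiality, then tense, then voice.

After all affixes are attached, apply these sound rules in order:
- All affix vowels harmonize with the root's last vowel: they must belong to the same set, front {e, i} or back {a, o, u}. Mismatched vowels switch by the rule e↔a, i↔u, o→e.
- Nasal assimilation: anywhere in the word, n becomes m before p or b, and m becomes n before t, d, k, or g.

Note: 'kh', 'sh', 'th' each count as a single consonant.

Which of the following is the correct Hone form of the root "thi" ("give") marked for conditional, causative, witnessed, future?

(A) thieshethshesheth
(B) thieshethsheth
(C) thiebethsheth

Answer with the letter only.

Attach mood conditional -esh → thiesh.
Attach evidentiality witnessed -ath → thieshath.
Attach tense future -she → thieshathshe.
Attach voice causative -th → thieshathsheth.
Apply vowel harmony: thieshathsheth → thieshethsheth.
Nasal assimilation: no change.
So the correct form is thieshethsheth, option (B).
(A) thieshethshesheth is wrong: it uses reflexive instead of causative for voice.
(C) thiebethsheth is wrong: it uses subjunctive instead of conditional for mood.

B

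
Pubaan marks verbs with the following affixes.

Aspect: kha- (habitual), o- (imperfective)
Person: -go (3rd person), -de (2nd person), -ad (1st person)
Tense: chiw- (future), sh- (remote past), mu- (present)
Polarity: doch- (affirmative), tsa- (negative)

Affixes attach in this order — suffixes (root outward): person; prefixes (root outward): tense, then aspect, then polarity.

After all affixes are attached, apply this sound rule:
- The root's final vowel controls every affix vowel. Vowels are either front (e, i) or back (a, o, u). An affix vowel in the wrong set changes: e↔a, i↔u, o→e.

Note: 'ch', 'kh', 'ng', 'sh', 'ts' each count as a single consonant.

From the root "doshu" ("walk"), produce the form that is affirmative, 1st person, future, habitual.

Attach tense future chiw- → chiwdoshu.
Attach aspect habitual kha- → khachiwdoshu.
Attach person 1st person -ad → khachiwdoshuad.
Attach polarity affirmative doch- → dochkhachiwdoshuad.
Apply vowel harmony: dochkhachiwdoshuad → dochkhachuwdoshuad.

dochkhachuwdoshuad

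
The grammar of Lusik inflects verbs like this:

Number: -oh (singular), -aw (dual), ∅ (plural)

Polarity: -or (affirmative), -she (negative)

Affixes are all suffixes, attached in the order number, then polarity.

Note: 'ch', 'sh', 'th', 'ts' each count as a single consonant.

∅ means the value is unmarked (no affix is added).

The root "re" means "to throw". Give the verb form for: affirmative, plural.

reor

number = plural: zero marking, form stays re.
Attach polarity affirmative -or → reor.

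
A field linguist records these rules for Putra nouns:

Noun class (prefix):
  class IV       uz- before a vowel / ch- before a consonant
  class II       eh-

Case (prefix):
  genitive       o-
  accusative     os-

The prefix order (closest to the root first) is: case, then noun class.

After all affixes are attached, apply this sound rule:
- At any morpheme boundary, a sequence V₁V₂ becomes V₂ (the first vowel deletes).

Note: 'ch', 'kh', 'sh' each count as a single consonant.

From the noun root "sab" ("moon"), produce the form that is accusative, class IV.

uzossab

Attach case accusative os- → ossab.
Attach noun class class IV uz- (before vowel 'o') → uzossab.
Vowel deletion: no change.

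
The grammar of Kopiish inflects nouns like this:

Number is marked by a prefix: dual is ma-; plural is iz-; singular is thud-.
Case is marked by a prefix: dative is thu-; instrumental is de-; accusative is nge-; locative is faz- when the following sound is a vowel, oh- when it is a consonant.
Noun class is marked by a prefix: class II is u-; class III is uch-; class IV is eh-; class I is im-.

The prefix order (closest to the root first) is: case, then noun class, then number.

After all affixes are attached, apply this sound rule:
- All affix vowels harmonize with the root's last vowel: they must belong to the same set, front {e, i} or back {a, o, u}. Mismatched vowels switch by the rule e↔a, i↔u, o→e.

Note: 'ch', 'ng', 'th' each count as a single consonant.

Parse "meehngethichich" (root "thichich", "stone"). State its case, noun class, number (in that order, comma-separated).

Segment: ma-eh-nge-thichich.
case: nge- → accusative.
noun class: eh- → class IV.
number: ma- → dual.

accusative, class IV, dual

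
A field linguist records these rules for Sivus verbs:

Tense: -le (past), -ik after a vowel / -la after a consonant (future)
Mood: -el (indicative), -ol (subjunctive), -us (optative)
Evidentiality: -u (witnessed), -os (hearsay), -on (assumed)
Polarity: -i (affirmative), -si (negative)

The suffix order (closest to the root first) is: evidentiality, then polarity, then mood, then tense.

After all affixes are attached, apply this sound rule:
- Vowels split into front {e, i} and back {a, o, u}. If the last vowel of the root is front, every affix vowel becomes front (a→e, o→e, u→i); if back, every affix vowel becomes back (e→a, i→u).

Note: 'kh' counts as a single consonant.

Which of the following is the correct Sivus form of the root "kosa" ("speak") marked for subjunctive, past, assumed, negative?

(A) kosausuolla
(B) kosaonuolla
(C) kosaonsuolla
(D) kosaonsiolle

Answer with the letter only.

Attach evidentiality assumed -on → kosaon.
Attach polarity negative -si → kosaonsi.
Attach mood subjunctive -ol → kosaonsiol.
Attach tense past -le → kosaonsiolle.
Apply vowel harmony: kosaonsiolle → kosaonsuolla.
So the correct form is kosaonsuolla, option (C).
(D) kosaonsiolle is wrong: it fails to apply the sound rule(s).
(B) kosaonuolla is wrong: it uses affirmative instead of negative for polarity.
(A) kosausuolla is wrong: it uses witnessed instead of assumed for evidentiality.

C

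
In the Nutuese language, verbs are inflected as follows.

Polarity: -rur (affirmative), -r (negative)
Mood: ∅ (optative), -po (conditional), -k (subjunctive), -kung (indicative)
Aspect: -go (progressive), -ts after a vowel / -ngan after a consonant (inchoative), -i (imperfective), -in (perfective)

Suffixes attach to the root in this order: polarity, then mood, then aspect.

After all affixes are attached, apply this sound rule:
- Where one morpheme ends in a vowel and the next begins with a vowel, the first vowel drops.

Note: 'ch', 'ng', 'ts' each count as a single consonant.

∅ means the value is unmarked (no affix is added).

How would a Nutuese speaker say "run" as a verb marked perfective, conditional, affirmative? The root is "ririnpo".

ririnporurpin

Attach polarity affirmative -rur → ririnporur.
Attach mood conditional -po → ririnporurpo.
Attach aspect perfective -in → ririnporurpoin.
Apply vowel deletion: ririnporurpoin → ririnporurpin.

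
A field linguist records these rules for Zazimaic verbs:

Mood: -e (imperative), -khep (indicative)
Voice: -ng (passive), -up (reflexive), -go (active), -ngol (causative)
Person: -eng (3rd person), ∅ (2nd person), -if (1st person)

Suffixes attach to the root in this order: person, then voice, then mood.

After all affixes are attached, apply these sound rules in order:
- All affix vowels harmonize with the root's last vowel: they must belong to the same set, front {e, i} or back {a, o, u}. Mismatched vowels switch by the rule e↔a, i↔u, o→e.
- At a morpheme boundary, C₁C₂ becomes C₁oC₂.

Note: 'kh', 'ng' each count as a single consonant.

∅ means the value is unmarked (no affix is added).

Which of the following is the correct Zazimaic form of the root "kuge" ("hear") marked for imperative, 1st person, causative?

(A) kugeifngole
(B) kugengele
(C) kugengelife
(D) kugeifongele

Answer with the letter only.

Attach person 1st person -if → kugeif.
Attach voice causative -ngol → kugeifngol.
Attach mood imperative -e → kugeifngole.
Apply vowel harmony: kugeifngole → kugeifngele.
Apply epenthesis: kugeifngele → kugeifongele.
So the correct form is kugeifongele, option (D).
(B) kugengele is wrong: it uses 2nd person instead of 1st person for person.
(A) kugeifngole is wrong: it fails to apply the sound rule(s).
(C) kugengelife is wrong: it has the affixes in the wrong order.

D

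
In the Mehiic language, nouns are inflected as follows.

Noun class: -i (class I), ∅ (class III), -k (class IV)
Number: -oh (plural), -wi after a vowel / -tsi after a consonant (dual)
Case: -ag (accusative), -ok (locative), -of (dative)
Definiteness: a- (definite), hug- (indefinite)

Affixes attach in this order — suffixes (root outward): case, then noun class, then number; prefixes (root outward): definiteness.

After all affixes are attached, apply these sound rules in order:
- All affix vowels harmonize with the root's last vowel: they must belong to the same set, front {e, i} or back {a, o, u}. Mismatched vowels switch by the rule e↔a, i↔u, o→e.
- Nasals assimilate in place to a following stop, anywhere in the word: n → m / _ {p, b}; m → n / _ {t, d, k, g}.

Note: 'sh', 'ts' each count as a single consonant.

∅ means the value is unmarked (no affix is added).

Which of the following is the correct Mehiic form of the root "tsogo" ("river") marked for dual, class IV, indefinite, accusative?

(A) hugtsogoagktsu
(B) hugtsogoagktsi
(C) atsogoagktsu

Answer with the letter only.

A

Attach case accusative -ag → tsogoag.
Attach noun class class IV -k → tsogoagk.
Attach number dual -tsi (after consonant 'k') → tsogoagktsi.
Attach definiteness indefinite hug- → hugtsogoagktsi.
Apply vowel harmony: hugtsogoagktsi → hugtsogoagktsu.
Nasal assimilation: no change.
So the correct form is hugtsogoagktsu, option (A).
(C) atsogoagktsu is wrong: it uses definite instead of indefinite for definiteness.
(B) hugtsogoagktsi is wrong: it fails to apply the sound rule(s).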